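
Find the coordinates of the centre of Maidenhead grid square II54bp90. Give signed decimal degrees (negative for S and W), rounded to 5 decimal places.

-5.37292, -9.83750

Field I=8, I=8: +8·20° lon, +8·10° lat → SW at lon -20°, lat -10°.
Square 5, 4: +5·2° lon, +4·1° lat → SW at lon -10°, lat -6°.
Subsquare b=1, p=15: +1·0.0833333° lon, +15·0.0416667° lat → SW at lon -9.91667°, lat -5.375°.
Extended square 9, 0: +9·0.00833333° lon, +0·0.00416667° lat → SW at lon -9.84167°, lat -5.375°.
Cell spans 0.00833333° lon × 0.00416667° lat. Centre is SW corner plus half of each.
latitude -5.37292, longitude -9.83750.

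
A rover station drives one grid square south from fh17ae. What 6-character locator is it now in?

FH17ad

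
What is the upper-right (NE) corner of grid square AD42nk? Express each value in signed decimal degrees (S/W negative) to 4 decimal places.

Field A=0, D=3: +0·20° lon, +3·10° lat → SW at lon -180°, lat -60°.
Square 4, 2: +4·2° lon, +2·1° lat → SW at lon -172°, lat -58°.
Subsquare n=13, k=10: +13·0.0833333° lon, +10·0.0416667° lat → SW at lon -170.917°, lat -57.5833°.
Cell spans 0.0833333° lon × 0.0416667° lat. NE corner is SW corner plus one full cell.
latitude -57.5417, longitude -170.8333.

-57.5417, -170.8333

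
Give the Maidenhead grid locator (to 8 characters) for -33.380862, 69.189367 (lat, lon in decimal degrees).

MF46oo28

Add 180° to longitude and 90° to latitude: 249.18937, 56.61914.
Field (20°×10°, letters A–R): lon ⌊249.18937/20⌋ = 12 → M; lat ⌊56.61914/10⌋ = 5 → F.
Square (2°×1°, digits 0–9): lon ⌊9.18937/2⌋ = 4; lat ⌊6.61914/1⌋ = 6.
Subsquare (5′×2.5′, letters a–x): lon ⌊1.18937/0.0833333⌋ = 14 → o; lat ⌊0.61914/0.0416667⌋ = 14 → o.
Extended square (30″×15″, digits 0–9): lon ⌊0.02270/0.00833333⌋ = 2; lat ⌊0.03580/0.00416667⌋ = 8.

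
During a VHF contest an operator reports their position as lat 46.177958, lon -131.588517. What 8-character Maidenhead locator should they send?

CN46ee92

Add 180° to longitude and 90° to latitude: 48.41148, 136.17796.
Field: lon ⌊48.41148/20⌋ = 2 → C; lat ⌊136.17796/10⌋ = 13 → N.
Square: lon ⌊8.41148/2⌋ = 4; lat ⌊6.17796/1⌋ = 6.
Subsquare: lon ⌊0.41148/0.0833333⌋ = 4 → e; lat ⌊0.17796/0.0416667⌋ = 4 → e.
Extended square: lon ⌊0.07815/0.00833333⌋ = 9; lat ⌊0.01129/0.00416667⌋ = 2.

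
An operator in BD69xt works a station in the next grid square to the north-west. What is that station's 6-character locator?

Longitude subsquare x = 23; −1 → 22 = w.
Latitude subsquare t = 19; +1 → 20 = u.

BD69wu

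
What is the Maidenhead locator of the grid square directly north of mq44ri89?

Latitude extended square 9; +1 → 10, wraps to 0, carry into subsquare.
Latitude subsquare i = 8; +1 → 9 = j.
The longitude characters are unchanged.

MQ44rj80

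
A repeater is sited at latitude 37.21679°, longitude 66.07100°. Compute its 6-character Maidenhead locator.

MM37af

Shift to the Maidenhead origin (180°W, 90°S): lon 246.0710, lat 127.2168.
Field: 246.0710/20 → 12 → M, 127.2168/10 → 12 → M; chars MM.
Square: 6.0710/2 → 3, 7.2168/1 → 7; chars 37.
Subsquare: 0.0710/0.0833333 → 0 → a, 0.2168/0.0416667 → 5 → f; chars af.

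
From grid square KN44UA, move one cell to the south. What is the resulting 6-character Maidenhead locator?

KN43ux

Latitude subsquare a = 0; −1 → -1, wraps to 23 = x, carry into square.
Latitude square 4; −1 → 3.
The longitude characters are unchanged.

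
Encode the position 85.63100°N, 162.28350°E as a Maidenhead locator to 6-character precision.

Add 180° to longitude and 90° to latitude: 342.2835, 175.6310.
Field: 342.2835/20 → 17 → R, 175.6310/10 → 17 → R; chars RR.
Square: 2.2835/2 → 1, 5.6310/1 → 5; chars 15.
Subsquare: 0.2835/0.0833333 → 3 → d, 0.6310/0.0416667 → 15 → p; chars dp.

RR15dp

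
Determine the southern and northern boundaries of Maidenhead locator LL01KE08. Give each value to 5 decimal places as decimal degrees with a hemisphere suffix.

21.20000° N, 21.20417° N

Field L=11, L=11: +11·20° lon, +11·10° lat → SW at lon 40°, lat 20°.
Square 0, 1: +0·2° lon, +1·1° lat → SW at lon 40°, lat 21°.
Subsquare k=10, e=4: +10·0.0833333° lon, +4·0.0416667° lat → SW at lon 40.8333°, lat 21.1667°.
Extended square 0, 8: +0·0.00833333° lon, +8·0.00416667° lat → SW at lon 40.8333°, lat 21.2°.
Cell spans 0.00833333° lon × 0.00416667° lat.
south 21.20000° N, north 21.20417° N.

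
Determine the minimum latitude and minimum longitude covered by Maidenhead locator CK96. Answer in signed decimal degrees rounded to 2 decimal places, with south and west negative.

Field C=2, K=10: +2·20° lon, +10·10° lat → SW at lon -140°, lat 10°.
Square 9, 6: +9·2° lon, +6·1° lat → SW at lon -122°, lat 16°.
latitude 16.00, longitude -122.00.

16.00, -122.00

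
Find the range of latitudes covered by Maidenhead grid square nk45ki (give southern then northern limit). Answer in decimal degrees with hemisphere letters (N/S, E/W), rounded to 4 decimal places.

15.3333° N, 15.3750° N

Field N=13, K=10: +13·20° lon, +10·10° lat → SW at lon 80°, lat 10°.
Square 4, 5: +4·2° lon, +5·1° lat → SW at lon 88°, lat 15°.
Subsquare k=10, i=8: +10·0.0833333° lon, +8·0.0416667° lat → SW at lon 88.8333°, lat 15.3333°.
Cell spans 0.0833333° lon × 0.0416667° lat.
south 15.3333° N, north 15.3750° N.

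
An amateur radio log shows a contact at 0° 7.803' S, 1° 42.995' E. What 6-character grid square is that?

JI09uu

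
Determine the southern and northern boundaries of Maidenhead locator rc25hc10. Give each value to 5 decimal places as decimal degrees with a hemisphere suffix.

Field R=17, C=2: +17·20° lon, +2·10° lat → SW at lon 160°, lat -70°.
Square 2, 5: +2·2° lon, +5·1° lat → SW at lon 164°, lat -65°.
Subsquare h=7, c=2: +7·0.0833333° lon, +2·0.0416667° lat → SW at lon 164.583°, lat -64.9167°.
Extended square 1, 0: +1·0.00833333° lon, +0·0.00416667° lat → SW at lon 164.592°, lat -64.9167°.
Cell spans 0.00833333° lon × 0.00416667° lat.
south 64.91667° S, north 64.91250° S.

64.91667° S, 64.91250° S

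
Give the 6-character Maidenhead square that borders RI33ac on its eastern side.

RI33bc

Longitude subsquare a = 0; +1 → 1 = b.
The latitude characters are unchanged.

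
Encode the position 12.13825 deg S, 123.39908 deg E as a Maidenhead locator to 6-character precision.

Shift to the Maidenhead origin (180°W, 90°S): lon 303.3991, lat 77.8618.
Field: 303.3991/20 → 15 → P, 77.8618/10 → 7 → H; chars PH.
Square: 3.3991/2 → 1, 7.8618/1 → 7; chars 17.
Subsquare: 1.3991/0.0833333 → 16 → q, 0.8618/0.0416667 → 20 → u; chars qu.

PH17qu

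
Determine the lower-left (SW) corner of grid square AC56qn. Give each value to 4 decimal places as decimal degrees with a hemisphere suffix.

63.4583° S, 168.6667° W

Field A=0, C=2: +0·20° lon, +2·10° lat → SW at lon -180°, lat -70°.
Square 5, 6: +5·2° lon, +6·1° lat → SW at lon -170°, lat -64°.
Subsquare q=16, n=13: +16·0.0833333° lon, +13·0.0416667° lat → SW at lon -168.667°, lat -63.4583°.
latitude 63.4583° S, longitude 168.6667° W.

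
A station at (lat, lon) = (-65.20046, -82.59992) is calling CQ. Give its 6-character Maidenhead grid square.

EC84qt

Offset from 180°W / 90°S: lon 97.4001°, lat 24.7995°.
Field (20°×10°, letters A–R): 97.4001/20 → 4 → E, 24.7995/10 → 2 → C; chars EC.
Square (2°×1°, digits 0–9): 17.4001/2 → 8, 4.7995/1 → 4; chars 84.
Subsquare (5′×2.5′, letters a–x): 1.4001/0.0833333 → 16 → q, 0.7995/0.0416667 → 19 → t; chars qt.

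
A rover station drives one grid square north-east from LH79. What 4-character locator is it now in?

LI80

Longitude square 7; +1 → 8.
Latitude square 9; +1 → 10, wraps to 0, carry into field.
Latitude field H = 7; +1 → 8 = I.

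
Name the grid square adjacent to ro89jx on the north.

RP80ja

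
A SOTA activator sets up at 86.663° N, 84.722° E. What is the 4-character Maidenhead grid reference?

Add 180° to longitude and 90° to latitude: 264.72, 176.66.
Field: 264.72/20 → 13 → N, 176.66/10 → 17 → R; chars NR.
Square: 4.72/2 → 2, 6.66/1 → 6; chars 26.

NR26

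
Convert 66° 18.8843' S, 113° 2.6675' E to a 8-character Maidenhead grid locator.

OC63mq54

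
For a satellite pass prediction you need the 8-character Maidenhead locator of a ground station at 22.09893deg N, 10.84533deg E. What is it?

JL52kc13

Shift to the Maidenhead origin (180°W, 90°S): lon 190.84533, lat 112.09893.
Field (20°×10°, letters A–R): lon ⌊190.84533/20⌋ = 9 → J; lat ⌊112.09893/10⌋ = 11 → L.
Square (2°×1°, digits 0–9): lon ⌊10.84533/2⌋ = 5; lat ⌊2.09893/1⌋ = 2.
Subsquare (5′×2.5′, letters a–x): lon ⌊0.84533/0.0833333⌋ = 10 → k; lat ⌊0.09893/0.0416667⌋ = 2 → c.
Extended square (30″×15″, digits 0–9): lon ⌊0.01200/0.00833333⌋ = 1; lat ⌊0.01560/0.00416667⌋ = 3.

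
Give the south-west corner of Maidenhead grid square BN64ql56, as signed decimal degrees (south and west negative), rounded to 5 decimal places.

44.48333, -146.62500

Field B=1, N=13: +1·20° lon, +13·10° lat → SW at lon -160°, lat 40°.
Square 6, 4: +6·2° lon, +4·1° lat → SW at lon -148°, lat 44°.
Subsquare q=16, l=11: +16·0.0833333° lon, +11·0.0416667° lat → SW at lon -146.667°, lat 44.4583°.
Extended square 5, 6: +5·0.00833333° lon, +6·0.00416667° lat → SW at lon -146.625°, lat 44.4833°.
latitude 44.48333, longitude -146.62500.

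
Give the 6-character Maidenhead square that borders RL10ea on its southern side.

Latitude subsquare a = 0; −1 → -1, wraps to 23 = x, carry into square.
Latitude square 0; −1 → -1, wraps to 9, carry into field.
Latitude field L = 11; −1 → 10 = K.
The longitude characters are unchanged.

RK19ex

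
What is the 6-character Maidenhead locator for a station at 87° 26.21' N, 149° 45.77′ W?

Add 180° to longitude and 90° to latitude: 30.2372, 177.4368.
Field (20°×10°, letters A–R): lon ⌊30.2372/20⌋ = 1 → B; lat ⌊177.4368/10⌋ = 17 → R.
Square (2°×1°, digits 0–9): lon ⌊10.2372/2⌋ = 5; lat ⌊7.4368/1⌋ = 7.
Subsquare (5′×2.5′, letters a–x): lon ⌊0.2372/0.0833333⌋ = 2 → c; lat ⌊0.4368/0.0416667⌋ = 10 → k.

BR57ck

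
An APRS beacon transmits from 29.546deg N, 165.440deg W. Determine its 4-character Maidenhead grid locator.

AL79

Offset from 180°W / 90°S: lon 14.56°, lat 119.55°.
Field: 14.56/20 → 0 → A, 119.55/10 → 11 → L; chars AL.
Square: 14.56/2 → 7, 9.55/1 → 9; chars 79.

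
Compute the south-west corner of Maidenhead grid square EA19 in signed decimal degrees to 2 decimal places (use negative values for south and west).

-81.00, -98.00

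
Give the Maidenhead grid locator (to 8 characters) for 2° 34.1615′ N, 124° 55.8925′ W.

CJ72mn86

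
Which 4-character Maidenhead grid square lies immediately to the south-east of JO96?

Longitude square 9; +1 → 10, wraps to 0, carry into field.
Longitude field J = 9; +1 → 10 = K.
Latitude square 6; −1 → 5.

KO05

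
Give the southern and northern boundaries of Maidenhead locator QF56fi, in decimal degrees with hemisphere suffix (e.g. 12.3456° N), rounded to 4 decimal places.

33.6667° S, 33.6250° S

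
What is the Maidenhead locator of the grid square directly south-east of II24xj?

II34ai

Longitude subsquare x = 23; +1 → 24, wraps to 0 = a, carry into square.
Longitude square 2; +1 → 3.
Latitude subsquare j = 9; −1 → 8 = i.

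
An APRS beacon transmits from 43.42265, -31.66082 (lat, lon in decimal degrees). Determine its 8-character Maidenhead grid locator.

HN43ek01

Offset from 180°W / 90°S: lon 148.33918°, lat 133.42265°.
Field: 148.33918/20 → 7 → H, 133.42265/10 → 13 → N; chars HN.
Square: 8.33918/2 → 4, 3.42265/1 → 3; chars 43.
Subsquare: 0.33918/0.0833333 → 4 → e, 0.42265/0.0416667 → 10 → k; chars ek.
Extended square: 0.00585/0.00833333 → 0, 0.00598/0.00416667 → 1; chars 01.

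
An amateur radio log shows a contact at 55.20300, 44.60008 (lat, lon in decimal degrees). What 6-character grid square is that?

LO25he

Shift to the Maidenhead origin (180°W, 90°S): lon 224.6001, lat 145.2030.
Field (20°×10°, letters A–R): 224.6001/20 → 11 → L, 145.2030/10 → 14 → O; chars LO.
Square (2°×1°, digits 0–9): 4.6001/2 → 2, 5.2030/1 → 5; chars 25.
Subsquare (5′×2.5′, letters a–x): 0.6001/0.0833333 → 7 → h, 0.2030/0.0416667 → 4 → e; chars he.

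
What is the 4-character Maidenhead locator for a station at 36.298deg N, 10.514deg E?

Offset from 180°W / 90°S: lon 190.51°, lat 126.30°.
Field (20°×10°, letters A–R): lon ⌊190.51/20⌋ = 9 → J; lat ⌊126.30/10⌋ = 12 → M.
Square (2°×1°, digits 0–9): lon ⌊10.51/2⌋ = 5; lat ⌊6.30/1⌋ = 6.

JM56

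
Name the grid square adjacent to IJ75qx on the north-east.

Longitude subsquare q = 16; +1 → 17 = r.
Latitude subsquare x = 23; +1 → 24, wraps to 0 = a, carry into square.
Latitude square 5; +1 → 6.

IJ76ra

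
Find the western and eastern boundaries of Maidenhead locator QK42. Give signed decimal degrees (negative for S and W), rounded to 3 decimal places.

148.000, 150.000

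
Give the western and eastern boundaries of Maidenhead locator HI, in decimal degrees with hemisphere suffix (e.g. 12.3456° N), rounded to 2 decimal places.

40.00° W, 20.00° W

Field H=7, I=8: +7·20° lon, +8·10° lat → SW at lon -40°, lat -10°.
Cell spans 20° lon × 10° lat.
west 40.00° W, east 20.00° W.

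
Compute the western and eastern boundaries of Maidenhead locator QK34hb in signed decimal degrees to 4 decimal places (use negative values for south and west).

146.5833, 146.6667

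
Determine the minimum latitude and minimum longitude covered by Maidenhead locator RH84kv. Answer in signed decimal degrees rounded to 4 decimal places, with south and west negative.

Field R=17, H=7: +17·20° lon, +7·10° lat → SW at lon 160°, lat -20°.
Square 8, 4: +8·2° lon, +4·1° lat → SW at lon 176°, lat -16°.
Subsquare k=10, v=21: +10·0.0833333° lon, +21·0.0416667° lat → SW at lon 176.833°, lat -15.125°.
latitude -15.1250, longitude 176.8333.

-15.1250, 176.8333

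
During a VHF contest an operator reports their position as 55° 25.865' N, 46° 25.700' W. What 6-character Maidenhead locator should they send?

GO65sk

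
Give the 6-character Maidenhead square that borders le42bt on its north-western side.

LE42au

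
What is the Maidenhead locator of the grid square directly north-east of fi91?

GI02

Longitude square 9; +1 → 10, wraps to 0, carry into field.
Longitude field F = 5; +1 → 6 = G.
Latitude square 1; +1 → 2.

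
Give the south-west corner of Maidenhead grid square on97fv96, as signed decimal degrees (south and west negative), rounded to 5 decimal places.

47.90000, 118.49167

Field O=14, N=13: +14·20° lon, +13·10° lat → SW at lon 100°, lat 40°.
Square 9, 7: +9·2° lon, +7·1° lat → SW at lon 118°, lat 47°.
Subsquare f=5, v=21: +5·0.0833333° lon, +21·0.0416667° lat → SW at lon 118.417°, lat 47.875°.
Extended square 9, 6: +9·0.00833333° lon, +6·0.00416667° lat → SW at lon 118.492°, lat 47.9°.
latitude 47.90000, longitude 118.49167.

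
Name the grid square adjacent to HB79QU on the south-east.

HB79rt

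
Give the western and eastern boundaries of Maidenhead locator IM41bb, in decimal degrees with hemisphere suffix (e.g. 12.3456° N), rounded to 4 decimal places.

11.9167° W, 11.8333° W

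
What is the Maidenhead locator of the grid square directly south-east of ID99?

JD08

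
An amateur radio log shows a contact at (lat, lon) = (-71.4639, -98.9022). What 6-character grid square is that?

Offset from 180°W / 90°S: lon 81.0978°, lat 18.5361°.
Field (20°×10°, letters A–R): 81.0978/20 → 4 → E, 18.5361/10 → 1 → B; chars EB.
Square (2°×1°, digits 0–9): 1.0978/2 → 0, 8.5361/1 → 8; chars 08.
Subsquare (5′×2.5′, letters a–x): 1.0978/0.0833333 → 13 → n, 0.5361/0.0416667 → 12 → m; chars nm.

EB08nm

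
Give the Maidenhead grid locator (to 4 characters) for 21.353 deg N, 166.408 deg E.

RL31

Shift to the Maidenhead origin (180°W, 90°S): lon 346.41, lat 111.35.
Field: 346.41/20 → 17 → R, 111.35/10 → 11 → L; chars RL.
Square: 6.41/2 → 3, 1.35/1 → 1; chars 31.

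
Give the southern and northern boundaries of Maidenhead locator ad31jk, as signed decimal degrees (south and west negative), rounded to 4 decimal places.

-58.5833, -58.5417

Field A=0, D=3: +0·20° lon, +3·10° lat → SW at lon -180°, lat -60°.
Square 3, 1: +3·2° lon, +1·1° lat → SW at lon -174°, lat -59°.
Subsquare j=9, k=10: +9·0.0833333° lon, +10·0.0416667° lat → SW at lon -173.25°, lat -58.5833°.
Cell spans 0.0833333° lon × 0.0416667° lat.
south -58.5833, north -58.5417.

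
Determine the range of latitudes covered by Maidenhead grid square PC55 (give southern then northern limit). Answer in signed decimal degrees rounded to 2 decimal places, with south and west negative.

-65.00, -64.00

Field P=15, C=2: +15·20° lon, +2·10° lat → SW at lon 120°, lat -70°.
Square 5, 5: +5·2° lon, +5·1° lat → SW at lon 130°, lat -65°.
Cell spans 2° lon × 1° lat.
south -65.00, north -64.00.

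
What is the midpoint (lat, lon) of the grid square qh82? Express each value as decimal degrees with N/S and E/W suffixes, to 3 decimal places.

Field Q=16, H=7: +16·20° lon, +7·10° lat → SW at lon 140°, lat -20°.
Square 8, 2: +8·2° lon, +2·1° lat → SW at lon 156°, lat -18°.
Cell spans 2° lon × 1° lat. Centre is SW corner plus half of each.
latitude 17.500° S, longitude 157.000° E.

17.500° S, 157.000° E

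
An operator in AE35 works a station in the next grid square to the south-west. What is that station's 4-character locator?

Longitude square 3; −1 → 2.
Latitude square 5; −1 → 4.

AE24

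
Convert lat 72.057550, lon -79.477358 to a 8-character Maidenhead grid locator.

FQ02gb23

Shift to the Maidenhead origin (180°W, 90°S): lon 100.52264, lat 162.05755.
Field: 100.52264/20 → 5 → F, 162.05755/10 → 16 → Q; chars FQ.
Square: 0.52264/2 → 0, 2.05755/1 → 2; chars 02.
Subsquare: 0.52264/0.0833333 → 6 → g, 0.05755/0.0416667 → 1 → b; chars gb.
Extended square: 0.02264/0.00833333 → 2, 0.01588/0.00416667 → 3; chars 23.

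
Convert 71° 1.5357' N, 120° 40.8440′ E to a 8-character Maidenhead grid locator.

Shift to the Maidenhead origin (180°W, 90°S): lon 300.68073, lat 161.02560.
Field: 300.68073/20 → 15 → P, 161.02560/10 → 16 → Q; chars PQ.
Square: 0.68073/2 → 0, 1.02560/1 → 1; chars 01.
Subsquare: 0.68073/0.0833333 → 8 → i, 0.02560/0.0416667 → 0 → a; chars ia.
Extended square: 0.01407/0.00833333 → 1, 0.02560/0.00416667 → 6; chars 16.

PQ01ia16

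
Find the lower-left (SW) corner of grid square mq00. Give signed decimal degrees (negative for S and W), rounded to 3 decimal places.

Field M=12, Q=16: +12·20° lon, +16·10° lat → SW at lon 60°, lat 70°.
Square 0, 0: +0·2° lon, +0·1° lat → SW at lon 60°, lat 70°.
latitude 70.000, longitude 60.000.

70.000, 60.000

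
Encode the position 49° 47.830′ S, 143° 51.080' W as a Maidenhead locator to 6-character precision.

BE80be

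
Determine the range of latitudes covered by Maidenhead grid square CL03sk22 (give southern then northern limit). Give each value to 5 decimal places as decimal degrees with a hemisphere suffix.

23.42500° N, 23.42917° N

Field C=2, L=11: +2·20° lon, +11·10° lat → SW at lon -140°, lat 20°.
Square 0, 3: +0·2° lon, +3·1° lat → SW at lon -140°, lat 23°.
Subsquare s=18, k=10: +18·0.0833333° lon, +10·0.0416667° lat → SW at lon -138.5°, lat 23.4167°.
Extended square 2, 2: +2·0.00833333° lon, +2·0.00416667° lat → SW at lon -138.483°, lat 23.425°.
Cell spans 0.00833333° lon × 0.00416667° lat.
south 23.42500° N, north 23.42917° N.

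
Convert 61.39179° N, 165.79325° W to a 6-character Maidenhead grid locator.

AP71cj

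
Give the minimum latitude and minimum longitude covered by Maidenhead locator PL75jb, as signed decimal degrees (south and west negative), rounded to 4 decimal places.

25.0417, 134.7500

Field P=15, L=11: +15·20° lon, +11·10° lat → SW at lon 120°, lat 20°.
Square 7, 5: +7·2° lon, +5·1° lat → SW at lon 134°, lat 25°.
Subsquare j=9, b=1: +9·0.0833333° lon, +1·0.0416667° lat → SW at lon 134.75°, lat 25.0417°.
latitude 25.0417, longitude 134.7500.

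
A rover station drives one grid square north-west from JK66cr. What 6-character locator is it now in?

JK66bs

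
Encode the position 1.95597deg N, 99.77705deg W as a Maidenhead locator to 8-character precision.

EJ01cw69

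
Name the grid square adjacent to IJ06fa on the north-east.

IJ06gb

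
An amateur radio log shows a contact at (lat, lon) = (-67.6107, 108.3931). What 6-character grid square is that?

OC42ej

Offset from 180°W / 90°S: lon 288.3931°, lat 22.3893°.
Field (20°×10°, letters A–R): lon ⌊288.3931/20⌋ = 14 → O; lat ⌊22.3893/10⌋ = 2 → C.
Square (2°×1°, digits 0–9): lon ⌊8.3931/2⌋ = 4; lat ⌊2.3893/1⌋ = 2.
Subsquare (5′×2.5′, letters a–x): lon ⌊0.3931/0.0833333⌋ = 4 → e; lat ⌊0.3893/0.0416667⌋ = 9 → j.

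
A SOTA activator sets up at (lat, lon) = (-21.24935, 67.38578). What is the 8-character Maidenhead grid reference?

MG38qs60

Add 180° to longitude and 90° to latitude: 247.38578, 68.75065.
Field: lon ⌊247.38578/20⌋ = 12 → M; lat ⌊68.75065/10⌋ = 6 → G.
Square: lon ⌊7.38578/2⌋ = 3; lat ⌊8.75065/1⌋ = 8.
Subsquare: lon ⌊1.38578/0.0833333⌋ = 16 → q; lat ⌊0.75065/0.0416667⌋ = 18 → s.
Extended square: lon ⌊0.05245/0.00833333⌋ = 6; lat ⌊0.00065/0.00416667⌋ = 0.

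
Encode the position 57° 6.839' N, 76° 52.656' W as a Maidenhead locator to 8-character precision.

FO17nc47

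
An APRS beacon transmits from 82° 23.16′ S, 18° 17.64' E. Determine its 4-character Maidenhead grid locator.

JA97

Shift to the Maidenhead origin (180°W, 90°S): lon 198.29, lat 7.61.
Field (20°×10°, letters A–R): lon ⌊198.29/20⌋ = 9 → J; lat ⌊7.61/10⌋ = 0 → A.
Square (2°×1°, digits 0–9): lon ⌊18.29/2⌋ = 9; lat ⌊7.61/1⌋ = 7.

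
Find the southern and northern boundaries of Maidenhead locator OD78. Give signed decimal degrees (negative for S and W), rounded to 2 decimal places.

-52.00, -51.00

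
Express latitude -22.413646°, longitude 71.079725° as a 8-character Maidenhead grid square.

Shift to the Maidenhead origin (180°W, 90°S): lon 251.07972, lat 67.58635.
Field: 251.07972/20 → 12 → M, 67.58635/10 → 6 → G; chars MG.
Square: 11.07972/2 → 5, 7.58635/1 → 7; chars 57.
Subsquare: 1.07972/0.0833333 → 12 → m, 0.58635/0.0416667 → 14 → o; chars mo.
Extended square: 0.07972/0.00833333 → 9, 0.00302/0.00416667 → 0; chars 90.

MG57mo90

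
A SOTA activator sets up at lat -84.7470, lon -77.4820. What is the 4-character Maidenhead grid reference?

FA15

Add 180° to longitude and 90° to latitude: 102.52, 5.25.
Field (20°×10°, letters A–R): lon ⌊102.52/20⌋ = 5 → F; lat ⌊5.25/10⌋ = 0 → A.
Square (2°×1°, digits 0–9): lon ⌊2.52/2⌋ = 1; lat ⌊5.25/1⌋ = 5.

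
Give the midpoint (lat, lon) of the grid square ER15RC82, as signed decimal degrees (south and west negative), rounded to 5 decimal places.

85.09375, -96.51250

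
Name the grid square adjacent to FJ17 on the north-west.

FJ08

Longitude square 1; −1 → 0.
Latitude square 7; +1 → 8.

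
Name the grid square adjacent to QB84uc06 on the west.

Longitude extended square 0; −1 → -1, wraps to 9, carry into subsquare.
Longitude subsquare u = 20; −1 → 19 = t.
The latitude characters are unchanged.

QB84tc96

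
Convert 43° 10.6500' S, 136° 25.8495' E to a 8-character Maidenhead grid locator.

PE86ft17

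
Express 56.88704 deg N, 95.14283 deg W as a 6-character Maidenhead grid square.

EO26kv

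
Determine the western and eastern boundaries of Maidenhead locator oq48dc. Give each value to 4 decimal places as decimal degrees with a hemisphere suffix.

108.2500° E, 108.3333° E

Field O=14, Q=16: +14·20° lon, +16·10° lat → SW at lon 100°, lat 70°.
Square 4, 8: +4·2° lon, +8·1° lat → SW at lon 108°, lat 78°.
Subsquare d=3, c=2: +3·0.0833333° lon, +2·0.0416667° lat → SW at lon 108.25°, lat 78.0833°.
Cell spans 0.0833333° lon × 0.0416667° lat.
west 108.2500° E, east 108.3333° E.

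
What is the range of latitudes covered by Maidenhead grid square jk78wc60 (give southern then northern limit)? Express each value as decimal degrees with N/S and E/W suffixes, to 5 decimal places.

Field J=9, K=10: +9·20° lon, +10·10° lat → SW at lon 0°, lat 10°.
Square 7, 8: +7·2° lon, +8·1° lat → SW at lon 14°, lat 18°.
Subsquare w=22, c=2: +22·0.0833333° lon, +2·0.0416667° lat → SW at lon 15.8333°, lat 18.0833°.
Extended square 6, 0: +6·0.00833333° lon, +0·0.00416667° lat → SW at lon 15.8833°, lat 18.0833°.
Cell spans 0.00833333° lon × 0.00416667° lat.
south 18.08333° N, north 18.08750° N.

18.08333° N, 18.08750° N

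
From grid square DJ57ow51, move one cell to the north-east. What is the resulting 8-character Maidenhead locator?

Longitude extended square 5; +1 → 6.
Latitude extended square 1; +1 → 2.

DJ57ow62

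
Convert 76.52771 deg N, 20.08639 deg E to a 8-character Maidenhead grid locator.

KQ06bm06

Offset from 180°W / 90°S: lon 200.08639°, lat 166.52771°.
Field (20°×10°, letters A–R): 200.08639/20 → 10 → K, 166.52771/10 → 16 → Q; chars KQ.
Square (2°×1°, digits 0–9): 0.08639/2 → 0, 6.52771/1 → 6; chars 06.
Subsquare (5′×2.5′, letters a–x): 0.08639/0.0833333 → 1 → b, 0.52771/0.0416667 → 12 → m; chars bm.
Extended square (30″×15″, digits 0–9): 0.00306/0.00833333 → 0, 0.02771/0.00416667 → 6; chars 06.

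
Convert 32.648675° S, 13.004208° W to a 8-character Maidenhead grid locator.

Add 180° to longitude and 90° to latitude: 166.99579, 57.35133.
Field: lon ⌊166.99579/20⌋ = 8 → I; lat ⌊57.35133/10⌋ = 5 → F.
Square: lon ⌊6.99579/2⌋ = 3; lat ⌊7.35133/1⌋ = 7.
Subsquare: lon ⌊0.99579/0.0833333⌋ = 11 → l; lat ⌊0.35133/0.0416667⌋ = 8 → i.
Extended square: lon ⌊0.07913/0.00833333⌋ = 9; lat ⌊0.01799/0.00416667⌋ = 4.

IF37li94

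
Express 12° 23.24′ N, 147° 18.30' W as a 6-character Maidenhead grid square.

BK62ij

Add 180° to longitude and 90° to latitude: 32.6950, 102.3873.
Field (20°×10°, letters A–R): lon ⌊32.6950/20⌋ = 1 → B; lat ⌊102.3873/10⌋ = 10 → K.
Square (2°×1°, digits 0–9): lon ⌊12.6950/2⌋ = 6; lat ⌊2.3873/1⌋ = 2.
Subsquare (5′×2.5′, letters a–x): lon ⌊0.6950/0.0833333⌋ = 8 → i; lat ⌊0.3873/0.0416667⌋ = 9 → j.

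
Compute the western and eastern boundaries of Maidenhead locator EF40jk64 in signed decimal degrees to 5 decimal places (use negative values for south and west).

-91.20000, -91.19167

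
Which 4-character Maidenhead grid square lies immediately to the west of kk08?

JK98

Longitude square 0; −1 → -1, wraps to 9, carry into field.
Longitude field K = 10; −1 → 9 = J.
The latitude characters are unchanged.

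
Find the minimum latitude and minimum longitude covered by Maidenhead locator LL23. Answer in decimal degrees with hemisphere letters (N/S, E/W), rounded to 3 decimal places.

Field L=11, L=11: +11·20° lon, +11·10° lat → SW at lon 40°, lat 20°.
Square 2, 3: +2·2° lon, +3·1° lat → SW at lon 44°, lat 23°.
latitude 23.000° N, longitude 44.000° E.

23.000° N, 44.000° E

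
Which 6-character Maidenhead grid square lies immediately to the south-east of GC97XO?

HC07an

Longitude subsquare x = 23; +1 → 24, wraps to 0 = a, carry into square.
Longitude square 9; +1 → 10, wraps to 0, carry into field.
Longitude field G = 6; +1 → 7 = H.
Latitude subsquare o = 14; −1 → 13 = n.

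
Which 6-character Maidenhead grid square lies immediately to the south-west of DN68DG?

DN68cf

Longitude subsquare d = 3; −1 → 2 = c.
Latitude subsquare g = 6; −1 → 5 = f.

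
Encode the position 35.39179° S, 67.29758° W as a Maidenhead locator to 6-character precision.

Add 180° to longitude and 90° to latitude: 112.7024, 54.6082.
Field (20°×10°, letters A–R): 112.7024/20 → 5 → F, 54.6082/10 → 5 → F; chars FF.
Square (2°×1°, digits 0–9): 12.7024/2 → 6, 4.6082/1 → 4; chars 64.
Subsquare (5′×2.5′, letters a–x): 0.7024/0.0833333 → 8 → i, 0.6082/0.0416667 → 14 → o; chars io.

FF64io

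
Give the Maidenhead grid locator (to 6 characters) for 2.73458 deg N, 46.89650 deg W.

GJ62nr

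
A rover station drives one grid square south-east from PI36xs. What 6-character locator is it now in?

PI46ar

Longitude subsquare x = 23; +1 → 24, wraps to 0 = a, carry into square.
Longitude square 3; +1 → 4.
Latitude subsquare s = 18; −1 → 17 = r.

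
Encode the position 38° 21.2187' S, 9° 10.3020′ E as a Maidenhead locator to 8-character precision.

JF41op05

Offset from 180°W / 90°S: lon 189.17170°, lat 51.64635°.
Field: 189.17170/20 → 9 → J, 51.64635/10 → 5 → F; chars JF.
Square: 9.17170/2 → 4, 1.64635/1 → 1; chars 41.
Subsquare: 1.17170/0.0833333 → 14 → o, 0.64635/0.0416667 → 15 → p; chars op.
Extended square: 0.00503/0.00833333 → 0, 0.02135/0.00416667 → 5; chars 05.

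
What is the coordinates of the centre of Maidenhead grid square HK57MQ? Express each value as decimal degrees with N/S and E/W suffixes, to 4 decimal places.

Field H=7, K=10: +7·20° lon, +10·10° lat → SW at lon -40°, lat 10°.
Square 5, 7: +5·2° lon, +7·1° lat → SW at lon -30°, lat 17°.
Subsquare m=12, q=16: +12·0.0833333° lon, +16·0.0416667° lat → SW at lon -29°, lat 17.6667°.
Cell spans 0.0833333° lon × 0.0416667° lat. Centre is SW corner plus half of each.
latitude 17.6875° N, longitude 28.9583° W.

17.6875° N, 28.9583° W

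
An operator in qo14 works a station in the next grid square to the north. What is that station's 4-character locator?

QO15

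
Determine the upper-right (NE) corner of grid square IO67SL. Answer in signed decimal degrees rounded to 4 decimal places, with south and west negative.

Field I=8, O=14: +8·20° lon, +14·10° lat → SW at lon -20°, lat 50°.
Square 6, 7: +6·2° lon, +7·1° lat → SW at lon -8°, lat 57°.
Subsquare s=18, l=11: +18·0.0833333° lon, +11·0.0416667° lat → SW at lon -6.5°, lat 57.4583°.
Cell spans 0.0833333° lon × 0.0416667° lat. NE corner is SW corner plus one full cell.
latitude 57.5000, longitude -6.4167.

57.5000, -6.4167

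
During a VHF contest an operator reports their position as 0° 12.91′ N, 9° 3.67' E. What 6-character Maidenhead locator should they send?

Shift to the Maidenhead origin (180°W, 90°S): lon 189.0612, lat 90.2152.
Field: 189.0612/20 → 9 → J, 90.2152/10 → 9 → J; chars JJ.
Square: 9.0612/2 → 4, 0.2152/1 → 0; chars 40.
Subsquare: 1.0612/0.0833333 → 12 → m, 0.2152/0.0416667 → 5 → f; chars mf.

JJ40mf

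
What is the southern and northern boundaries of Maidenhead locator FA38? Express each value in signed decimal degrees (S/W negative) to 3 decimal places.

Field F=5, A=0: +5·20° lon, +0·10° lat → SW at lon -80°, lat -90°.
Square 3, 8: +3·2° lon, +8·1° lat → SW at lon -74°, lat -82°.
Cell spans 2° lon × 1° lat.
south -82.000, north -81.000.

-82.000, -81.000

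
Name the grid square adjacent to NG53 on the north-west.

Longitude square 5; −1 → 4.
Latitude square 3; +1 → 4.

NG44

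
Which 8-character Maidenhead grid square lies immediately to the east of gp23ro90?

GP23so00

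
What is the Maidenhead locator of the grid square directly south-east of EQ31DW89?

EQ31dw98

Longitude extended square 8; +1 → 9.
Latitude extended square 9; −1 → 8.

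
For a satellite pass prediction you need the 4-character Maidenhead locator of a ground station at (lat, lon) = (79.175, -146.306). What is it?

BQ69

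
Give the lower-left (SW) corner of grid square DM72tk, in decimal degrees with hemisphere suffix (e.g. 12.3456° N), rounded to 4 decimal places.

32.4167° N, 104.4167° W

Field D=3, M=12: +3·20° lon, +12·10° lat → SW at lon -120°, lat 30°.
Square 7, 2: +7·2° lon, +2·1° lat → SW at lon -106°, lat 32°.
Subsquare t=19, k=10: +19·0.0833333° lon, +10·0.0416667° lat → SW at lon -104.417°, lat 32.4167°.
latitude 32.4167° N, longitude 104.4167° W.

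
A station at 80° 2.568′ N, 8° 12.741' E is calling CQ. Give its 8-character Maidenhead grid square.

Offset from 180°W / 90°S: lon 188.21235°, lat 170.04280°.
Field: 188.21235/20 → 9 → J, 170.04280/10 → 17 → R; chars JR.
Square: 8.21235/2 → 4, 0.04280/1 → 0; chars 40.
Subsquare: 0.21235/0.0833333 → 2 → c, 0.04280/0.0416667 → 1 → b; chars cb.
Extended square: 0.04568/0.00833333 → 5, 0.00113/0.00416667 → 0; chars 50.

JR40cb50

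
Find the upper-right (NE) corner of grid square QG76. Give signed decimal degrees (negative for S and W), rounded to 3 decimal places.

-23.000, 156.000

Field Q=16, G=6: +16·20° lon, +6·10° lat → SW at lon 140°, lat -30°.
Square 7, 6: +7·2° lon, +6·1° lat → SW at lon 154°, lat -24°.
Cell spans 2° lon × 1° lat. NE corner is SW corner plus one full cell.
latitude -23.000, longitude 156.000.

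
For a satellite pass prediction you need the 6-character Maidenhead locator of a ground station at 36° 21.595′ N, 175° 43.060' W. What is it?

AM26di

Add 180° to longitude and 90° to latitude: 4.2823, 126.3599.
Field: lon ⌊4.2823/20⌋ = 0 → A; lat ⌊126.3599/10⌋ = 12 → M.
Square: lon ⌊4.2823/2⌋ = 2; lat ⌊6.3599/1⌋ = 6.
Subsquare: lon ⌊0.2823/0.0833333⌋ = 3 → d; lat ⌊0.3599/0.0416667⌋ = 8 → i.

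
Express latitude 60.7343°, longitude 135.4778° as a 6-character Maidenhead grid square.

Add 180° to longitude and 90° to latitude: 315.4778, 150.7343.
Field: lon ⌊315.4778/20⌋ = 15 → P; lat ⌊150.7343/10⌋ = 15 → P.
Square: lon ⌊15.4778/2⌋ = 7; lat ⌊0.7343/1⌋ = 0.
Subsquare: lon ⌊1.4778/0.0833333⌋ = 17 → r; lat ⌊0.7343/0.0416667⌋ = 17 → r.

PP70rr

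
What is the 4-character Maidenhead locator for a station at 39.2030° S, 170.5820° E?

RF50

Shift to the Maidenhead origin (180°W, 90°S): lon 350.58, lat 50.80.
Field (20°×10°, letters A–R): lon ⌊350.58/20⌋ = 17 → R; lat ⌊50.80/10⌋ = 5 → F.
Square (2°×1°, digits 0–9): lon ⌊10.58/2⌋ = 5; lat ⌊0.80/1⌋ = 0.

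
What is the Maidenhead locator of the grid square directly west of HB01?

GB91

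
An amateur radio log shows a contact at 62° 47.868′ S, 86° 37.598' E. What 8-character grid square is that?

NC37he58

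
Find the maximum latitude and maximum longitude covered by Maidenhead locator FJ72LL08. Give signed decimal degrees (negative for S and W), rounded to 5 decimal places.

Field F=5, J=9: +5·20° lon, +9·10° lat → SW at lon -80°, lat 0°.
Square 7, 2: +7·2° lon, +2·1° lat → SW at lon -66°, lat 2°.
Subsquare l=11, l=11: +11·0.0833333° lon, +11·0.0416667° lat → SW at lon -65.0833°, lat 2.45833°.
Extended square 0, 8: +0·0.00833333° lon, +8·0.00416667° lat → SW at lon -65.0833°, lat 2.49167°.
Cell spans 0.00833333° lon × 0.00416667° lat. NE corner is SW corner plus one full cell.
latitude 2.49583, longitude -65.07500.

2.49583, -65.07500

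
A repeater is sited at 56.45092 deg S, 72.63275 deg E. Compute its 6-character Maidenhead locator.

Offset from 180°W / 90°S: lon 252.6327°, lat 33.5491°.
Field: 252.6327/20 → 12 → M, 33.5491/10 → 3 → D; chars MD.
Square: 12.6327/2 → 6, 3.5491/1 → 3; chars 63.
Subsquare: 0.6327/0.0833333 → 7 → h, 0.5491/0.0416667 → 13 → n; chars hn.

MD63hn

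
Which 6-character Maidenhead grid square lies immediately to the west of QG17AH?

QG07xh

Longitude subsquare a = 0; −1 → -1, wraps to 23 = x, carry into square.
Longitude square 1; −1 → 0.
The latitude characters are unchanged.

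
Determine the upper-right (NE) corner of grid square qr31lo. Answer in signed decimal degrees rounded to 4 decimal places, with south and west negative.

Field Q=16, R=17: +16·20° lon, +17·10° lat → SW at lon 140°, lat 80°.
Square 3, 1: +3·2° lon, +1·1° lat → SW at lon 146°, lat 81°.
Subsquare l=11, o=14: +11·0.0833333° lon, +14·0.0416667° lat → SW at lon 146.917°, lat 81.5833°.
Cell spans 0.0833333° lon × 0.0416667° lat. NE corner is SW corner plus one full cell.
latitude 81.6250, longitude 147.0000.

81.6250, 147.0000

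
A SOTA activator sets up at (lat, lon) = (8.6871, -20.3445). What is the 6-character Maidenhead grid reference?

Offset from 180°W / 90°S: lon 159.6555°, lat 98.6871°.
Field: lon ⌊159.6555/20⌋ = 7 → H; lat ⌊98.6871/10⌋ = 9 → J.
Square: lon ⌊19.6555/2⌋ = 9; lat ⌊8.6871/1⌋ = 8.
Subsquare: lon ⌊1.6555/0.0833333⌋ = 19 → t; lat ⌊0.6871/0.0416667⌋ = 16 → q.

HJ98tq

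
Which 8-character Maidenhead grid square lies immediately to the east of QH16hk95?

QH16ik05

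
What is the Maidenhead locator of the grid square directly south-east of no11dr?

Longitude subsquare d = 3; +1 → 4 = e.
Latitude subsquare r = 17; −1 → 16 = q.

NO11eq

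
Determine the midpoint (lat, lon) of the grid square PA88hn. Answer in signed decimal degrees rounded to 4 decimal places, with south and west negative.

Field P=15, A=0: +15·20° lon, +0·10° lat → SW at lon 120°, lat -90°.
Square 8, 8: +8·2° lon, +8·1° lat → SW at lon 136°, lat -82°.
Subsquare h=7, n=13: +7·0.0833333° lon, +13·0.0416667° lat → SW at lon 136.583°, lat -81.4583°.
Cell spans 0.0833333° lon × 0.0416667° lat. Centre is SW corner plus half of each.
latitude -81.4375, longitude 136.6250.

-81.4375, 136.6250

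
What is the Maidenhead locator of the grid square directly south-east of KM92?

LM01

Longitude square 9; +1 → 10, wraps to 0, carry into field.
Longitude field K = 10; +1 → 11 = L.
Latitude square 2; −1 → 1.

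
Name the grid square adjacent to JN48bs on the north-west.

JN48at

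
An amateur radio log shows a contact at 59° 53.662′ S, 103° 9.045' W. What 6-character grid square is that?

DD80kc

Shift to the Maidenhead origin (180°W, 90°S): lon 76.8492, lat 30.1056.
Field: 76.8492/20 → 3 → D, 30.1056/10 → 3 → D; chars DD.
Square: 16.8492/2 → 8, 0.1056/1 → 0; chars 80.
Subsquare: 0.8492/0.0833333 → 10 → k, 0.1056/0.0416667 → 2 → c; chars kc.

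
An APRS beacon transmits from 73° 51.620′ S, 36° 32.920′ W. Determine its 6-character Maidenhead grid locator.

HB16rd

Add 180° to longitude and 90° to latitude: 143.4513, 16.1397.
Field: lon ⌊143.4513/20⌋ = 7 → H; lat ⌊16.1397/10⌋ = 1 → B.
Square: lon ⌊3.4513/2⌋ = 1; lat ⌊6.1397/1⌋ = 6.
Subsquare: lon ⌊1.4513/0.0833333⌋ = 17 → r; lat ⌊0.1397/0.0416667⌋ = 3 → d.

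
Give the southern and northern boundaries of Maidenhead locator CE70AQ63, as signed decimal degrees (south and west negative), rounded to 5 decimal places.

Field C=2, E=4: +2·20° lon, +4·10° lat → SW at lon -140°, lat -50°.
Square 7, 0: +7·2° lon, +0·1° lat → SW at lon -126°, lat -50°.
Subsquare a=0, q=16: +0·0.0833333° lon, +16·0.0416667° lat → SW at lon -126°, lat -49.3333°.
Extended square 6, 3: +6·0.00833333° lon, +3·0.00416667° lat → SW at lon -125.95°, lat -49.3208°.
Cell spans 0.00833333° lon × 0.00416667° lat.
south -49.32083, north -49.31667.

-49.32083, -49.31667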